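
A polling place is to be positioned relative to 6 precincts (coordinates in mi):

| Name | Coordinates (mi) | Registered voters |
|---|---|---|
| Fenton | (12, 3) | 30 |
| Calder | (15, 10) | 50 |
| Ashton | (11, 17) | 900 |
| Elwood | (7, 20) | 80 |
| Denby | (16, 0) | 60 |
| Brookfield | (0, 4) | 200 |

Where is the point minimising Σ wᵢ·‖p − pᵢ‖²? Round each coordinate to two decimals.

The minimiser of Σwᵢ‖p−pᵢ‖² is the weighted centroid p* = (Σwᵢpᵢ)/(Σwᵢ).
Σwᵢ = 1320.
Σwᵢxᵢ = 30·12 + 50·15 + 900·11 + 80·7 + 60·16 + 200·0 = 12530.
Σwᵢyᵢ = 30·3 + 50·10 + 900·17 + 80·20 + 60·0 + 200·4 = 18290.
x* = 12530/1320 = 9.49, y* = 18290/1320 = 13.86.

(9.49, 13.86)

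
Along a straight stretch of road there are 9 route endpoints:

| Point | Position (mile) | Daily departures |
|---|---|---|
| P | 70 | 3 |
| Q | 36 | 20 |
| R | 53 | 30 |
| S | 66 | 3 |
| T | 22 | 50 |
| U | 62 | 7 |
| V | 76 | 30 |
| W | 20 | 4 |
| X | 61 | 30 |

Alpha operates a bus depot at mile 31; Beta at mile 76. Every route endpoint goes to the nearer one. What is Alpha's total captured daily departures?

104

The indifferent point is the midpoint (31+76)/2 = 53.5; route endpoints left of it (closer to Alpha at 31) go to Alpha, those right go to Beta.
  W at 20 (w=4) → Alpha
  T at 22 (w=50) → Alpha
  Q at 36 (w=20) → Alpha
  R at 53 (w=30) → Alpha
  X at 61 (w=30) → Beta
  U at 62 (w=7) → Beta
  S at 66 (w=3) → Beta
  P at 70 (w=3) → Beta
  V at 76 (w=30) → Beta
Alpha captures 104; Beta captures 73.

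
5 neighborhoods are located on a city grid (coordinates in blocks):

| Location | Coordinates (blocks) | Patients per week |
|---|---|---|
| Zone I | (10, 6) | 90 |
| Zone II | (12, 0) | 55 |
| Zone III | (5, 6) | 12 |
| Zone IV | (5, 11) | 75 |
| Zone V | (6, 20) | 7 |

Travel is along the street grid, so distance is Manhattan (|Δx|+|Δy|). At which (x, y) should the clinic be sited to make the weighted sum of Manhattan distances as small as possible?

Manhattan distance separates: Σwᵢ(|x−xᵢ|+|y−yᵢ|) = Σwᵢ|x−xᵢ| + Σwᵢ|y−yᵢ|, so x and y are optimised independently as 1-D weighted medians.
Total weight W = 239; half = 119.5.
x-coordinate, sorted with cumulative weight:
  x=5 (Zone III, w=12) cum 12
  x=5 (Zone IV, w=75) cum 87
  x=6 (Zone V, w=7) cum 94
  x=10 (Zone I, w=90) cum 184  ← median
  x=12 (Zone II, w=55) cum 239
⇒ x* = 10
y-coordinate, sorted with cumulative weight:
  y=0 (Zone II, w=55) cum 55
  y=6 (Zone I, w=90) cum 145  ← median
  y=6 (Zone III, w=12) cum 157
  y=11 (Zone IV, w=75) cum 232
  y=20 (Zone V, w=7) cum 239
⇒ y* = 6

(10, 6)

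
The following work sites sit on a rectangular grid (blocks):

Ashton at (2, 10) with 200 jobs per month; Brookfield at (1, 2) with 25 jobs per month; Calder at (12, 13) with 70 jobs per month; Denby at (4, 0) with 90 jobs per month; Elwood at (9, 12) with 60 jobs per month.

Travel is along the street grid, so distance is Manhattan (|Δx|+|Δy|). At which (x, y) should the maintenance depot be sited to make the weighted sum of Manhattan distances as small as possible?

(2, 10)

Manhattan distance separates: Σwᵢ(|x−xᵢ|+|y−yᵢ|) = Σwᵢ|x−xᵢ| + Σwᵢ|y−yᵢ|, so x and y are optimised independently as 1-D weighted medians.
Total weight W = 445; half = 222.5.
x-coordinate, sorted with cumulative weight:
  x=1 (Brookfield, w=25) cum 25
  x=2 (Ashton, w=200) cum 225  ← median
  x=4 (Denby, w=90) cum 315
  x=9 (Elwood, w=60) cum 375
  x=12 (Calder, w=70) cum 445
⇒ x* = 2
y-coordinate, sorted with cumulative weight:
  y=0 (Denby, w=90) cum 90
  y=2 (Brookfield, w=25) cum 115
  y=10 (Ashton, w=200) cum 315  ← median
  y=12 (Elwood, w=60) cum 375
  y=13 (Calder, w=70) cum 445
⇒ y* = 10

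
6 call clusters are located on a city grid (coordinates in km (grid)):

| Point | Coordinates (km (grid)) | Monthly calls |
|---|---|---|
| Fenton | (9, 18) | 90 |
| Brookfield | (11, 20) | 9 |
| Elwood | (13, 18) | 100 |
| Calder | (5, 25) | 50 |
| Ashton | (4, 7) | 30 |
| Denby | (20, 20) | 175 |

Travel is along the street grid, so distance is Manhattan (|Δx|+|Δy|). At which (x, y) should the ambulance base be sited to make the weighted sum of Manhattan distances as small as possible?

(13, 20)

Manhattan distance separates: Σwᵢ(|x−xᵢ|+|y−yᵢ|) = Σwᵢ|x−xᵢ| + Σwᵢ|y−yᵢ|, so x and y are optimised independently as 1-D weighted medians.
Total weight W = 454; half = 227.
x-coordinate, sorted with cumulative weight:
  x=4 (Ashton, w=30) cum 30
  x=5 (Calder, w=50) cum 80
  x=9 (Fenton, w=90) cum 170
  x=11 (Brookfield, w=9) cum 179
  x=13 (Elwood, w=100) cum 279  ← median
  x=20 (Denby, w=175) cum 454
⇒ x* = 13
y-coordinate, sorted with cumulative weight:
  y=7 (Ashton, w=30) cum 30
  y=18 (Fenton, w=90) cum 120
  y=18 (Elwood, w=100) cum 220
  y=20 (Brookfield, w=9) cum 229  ← median
  y=20 (Denby, w=175) cum 404
  y=25 (Calder, w=50) cum 454
⇒ y* = 20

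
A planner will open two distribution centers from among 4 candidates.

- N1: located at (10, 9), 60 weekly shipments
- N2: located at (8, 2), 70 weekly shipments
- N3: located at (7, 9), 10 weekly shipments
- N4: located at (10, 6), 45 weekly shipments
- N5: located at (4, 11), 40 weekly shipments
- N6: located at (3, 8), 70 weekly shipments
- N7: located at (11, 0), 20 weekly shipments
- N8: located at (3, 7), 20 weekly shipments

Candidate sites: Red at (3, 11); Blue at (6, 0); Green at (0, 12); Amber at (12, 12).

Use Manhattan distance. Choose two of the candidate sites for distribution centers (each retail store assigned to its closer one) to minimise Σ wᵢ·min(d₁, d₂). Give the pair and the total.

{Red, Blue}, total 1760

Evaluate every pair (each demand assigned to the nearer of the two):
  {Red, Blue}: total = 1760
  {Red, Amber}: total = 2290
  {Blue, Amber}: total = 2450
  {Blue, Green}: total = 2560
  {Red, Green}: total = 2830
  {Green, Amber}: total = 2830
Best pair: {Red, Blue} with total 1760.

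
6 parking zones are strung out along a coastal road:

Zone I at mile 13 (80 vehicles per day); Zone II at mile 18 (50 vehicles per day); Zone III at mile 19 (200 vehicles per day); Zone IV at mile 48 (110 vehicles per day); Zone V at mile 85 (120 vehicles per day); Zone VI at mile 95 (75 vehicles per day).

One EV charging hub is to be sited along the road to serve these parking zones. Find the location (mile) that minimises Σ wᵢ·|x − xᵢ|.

For a sum of weighted absolute distances on a line, the optimum is the weighted median (not the mean). Total weight W = 635; half-weight = 317.5.
Sort by position and accumulate weight:
  mile 13 (Zone I, w=80) → cum 80
  mile 18 (Zone II, w=50) → cum 130
  mile 19 (Zone III, w=200) → cum 330  ≥ 317.5 → median here
  mile 48 (Zone IV, w=110) → cum 440
  mile 85 (Zone V, w=120) → cum 560
  mile 95 (Zone VI, w=75) → cum 635
Optimal location: mile 19.

x = 19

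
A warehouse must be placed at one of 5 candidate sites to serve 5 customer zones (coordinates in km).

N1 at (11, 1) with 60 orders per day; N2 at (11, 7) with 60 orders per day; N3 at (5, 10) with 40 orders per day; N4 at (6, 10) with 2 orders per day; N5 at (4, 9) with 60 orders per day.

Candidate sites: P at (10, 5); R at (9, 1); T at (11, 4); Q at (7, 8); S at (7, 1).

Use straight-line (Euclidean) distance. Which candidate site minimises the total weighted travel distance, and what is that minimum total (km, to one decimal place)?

Total weighted distance at each candidate:
  P (10, 5): total = 1109.9
  R (9, 1): total = 1478.4
  T (11, 4): total = 1231.2
  Q (7, 8): total = 1038.5
  S (7, 1): total = 1572.2
Minimum is at Q with total 1038.5 km.

Q, total 1038.5 km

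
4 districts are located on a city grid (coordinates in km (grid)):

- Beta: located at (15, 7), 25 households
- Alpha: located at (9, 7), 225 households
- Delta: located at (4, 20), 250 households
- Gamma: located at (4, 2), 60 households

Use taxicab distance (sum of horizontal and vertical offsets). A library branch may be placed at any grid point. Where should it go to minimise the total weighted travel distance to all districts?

(4, 7)

Manhattan distance separates: Σwᵢ(|x−xᵢ|+|y−yᵢ|) = Σwᵢ|x−xᵢ| + Σwᵢ|y−yᵢ|, so x and y are optimised independently as 1-D weighted medians.
Total weight W = 560; half = 280.
x-coordinate, sorted with cumulative weight:
  x=4 (Delta, w=250) cum 250
  x=4 (Gamma, w=60) cum 310  ← median
  x=9 (Alpha, w=225) cum 535
  x=15 (Beta, w=25) cum 560
⇒ x* = 4
y-coordinate, sorted with cumulative weight:
  y=2 (Gamma, w=60) cum 60
  y=7 (Beta, w=25) cum 85
  y=7 (Alpha, w=225) cum 310  ← median
  y=20 (Delta, w=250) cum 560
⇒ y* = 7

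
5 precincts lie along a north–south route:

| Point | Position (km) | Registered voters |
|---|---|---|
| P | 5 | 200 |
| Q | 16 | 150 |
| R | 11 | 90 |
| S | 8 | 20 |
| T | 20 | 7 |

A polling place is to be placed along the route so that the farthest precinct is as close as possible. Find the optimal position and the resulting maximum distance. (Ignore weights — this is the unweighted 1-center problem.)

The 1-center on a line is the midpoint of the two extreme points: leftmost at 5, rightmost at 20.
Optimal location = (5 + 20)/2 = 12.5; maximum distance = (20 − 5)/2 = 7.5.

location 12.5, max distance 7.5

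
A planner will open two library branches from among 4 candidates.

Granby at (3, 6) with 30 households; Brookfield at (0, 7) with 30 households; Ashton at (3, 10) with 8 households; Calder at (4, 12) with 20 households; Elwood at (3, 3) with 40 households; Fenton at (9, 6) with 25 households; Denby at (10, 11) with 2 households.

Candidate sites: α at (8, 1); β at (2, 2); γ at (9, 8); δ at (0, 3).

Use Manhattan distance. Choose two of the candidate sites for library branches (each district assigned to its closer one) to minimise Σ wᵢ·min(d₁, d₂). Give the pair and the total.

Evaluate every pair (each demand assigned to the nearer of the two):
  {γ, δ}: total = 722
  {β, γ}: total = 742
  {α, β}: total = 926
  {α, δ}: total = 934
  {β, δ}: total = 971
  {α, γ}: total = 1122
Best pair: {γ, δ} with total 722.

{γ, δ}, total 722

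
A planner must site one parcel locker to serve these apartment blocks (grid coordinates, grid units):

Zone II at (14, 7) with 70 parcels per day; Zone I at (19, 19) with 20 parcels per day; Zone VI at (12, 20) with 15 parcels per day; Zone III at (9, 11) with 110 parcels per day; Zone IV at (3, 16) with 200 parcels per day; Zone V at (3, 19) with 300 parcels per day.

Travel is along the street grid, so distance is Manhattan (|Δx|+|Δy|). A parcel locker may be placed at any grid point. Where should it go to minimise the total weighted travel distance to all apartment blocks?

Manhattan distance separates: Σwᵢ(|x−xᵢ|+|y−yᵢ|) = Σwᵢ|x−xᵢ| + Σwᵢ|y−yᵢ|, so x and y are optimised independently as 1-D weighted medians.
Total weight W = 715; half = 357.5.
x-coordinate, sorted with cumulative weight:
  x=3 (Zone IV, w=200) cum 200
  x=3 (Zone V, w=300) cum 500  ← median
  x=9 (Zone III, w=110) cum 610
  x=12 (Zone VI, w=15) cum 625
  x=14 (Zone II, w=70) cum 695
  x=19 (Zone I, w=20) cum 715
⇒ x* = 3
y-coordinate, sorted with cumulative weight:
  y=7 (Zone II, w=70) cum 70
  y=11 (Zone III, w=110) cum 180
  y=16 (Zone IV, w=200) cum 380  ← median
  y=19 (Zone I, w=20) cum 400
  y=19 (Zone V, w=300) cum 700
  y=20 (Zone VI, w=15) cum 715
⇒ y* = 16

(3, 16)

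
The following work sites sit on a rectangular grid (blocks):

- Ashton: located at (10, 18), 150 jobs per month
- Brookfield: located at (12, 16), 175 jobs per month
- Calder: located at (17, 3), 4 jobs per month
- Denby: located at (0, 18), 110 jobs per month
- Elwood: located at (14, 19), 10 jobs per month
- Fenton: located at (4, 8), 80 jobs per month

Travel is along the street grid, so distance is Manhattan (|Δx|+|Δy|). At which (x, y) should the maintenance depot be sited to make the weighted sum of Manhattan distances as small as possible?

(10, 18)

Manhattan distance separates: Σwᵢ(|x−xᵢ|+|y−yᵢ|) = Σwᵢ|x−xᵢ| + Σwᵢ|y−yᵢ|, so x and y are optimised independently as 1-D weighted medians.
Total weight W = 529; half = 264.5.
x-coordinate, sorted with cumulative weight:
  x=0 (Denby, w=110) cum 110
  x=4 (Fenton, w=80) cum 190
  x=10 (Ashton, w=150) cum 340  ← median
  x=12 (Brookfield, w=175) cum 515
  x=14 (Elwood, w=10) cum 525
  x=17 (Calder, w=4) cum 529
⇒ x* = 10
y-coordinate, sorted with cumulative weight:
  y=3 (Calder, w=4) cum 4
  y=8 (Fenton, w=80) cum 84
  y=16 (Brookfield, w=175) cum 259
  y=18 (Ashton, w=150) cum 409  ← median
  y=18 (Denby, w=110) cum 519
  y=19 (Elwood, w=10) cum 529
⇒ y* = 18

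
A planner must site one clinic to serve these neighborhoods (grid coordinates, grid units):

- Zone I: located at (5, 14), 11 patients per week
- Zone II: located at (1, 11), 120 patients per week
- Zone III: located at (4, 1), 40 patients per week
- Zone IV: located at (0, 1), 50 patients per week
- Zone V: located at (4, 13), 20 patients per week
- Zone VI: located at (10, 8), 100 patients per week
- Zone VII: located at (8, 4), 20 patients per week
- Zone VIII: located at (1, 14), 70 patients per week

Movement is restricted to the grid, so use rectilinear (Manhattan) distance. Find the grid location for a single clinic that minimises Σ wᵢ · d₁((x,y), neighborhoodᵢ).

(1, 11)

Manhattan distance separates: Σwᵢ(|x−xᵢ|+|y−yᵢ|) = Σwᵢ|x−xᵢ| + Σwᵢ|y−yᵢ|, so x and y are optimised independently as 1-D weighted medians.
Total weight W = 431; half = 215.5.
x-coordinate, sorted with cumulative weight:
  x=0 (Zone IV, w=50) cum 50
  x=1 (Zone II, w=120) cum 170
  x=1 (Zone VIII, w=70) cum 240  ← median
  x=4 (Zone III, w=40) cum 280
  x=4 (Zone V, w=20) cum 300
  x=5 (Zone I, w=11) cum 311
  x=8 (Zone VII, w=20) cum 331
  x=10 (Zone VI, w=100) cum 431
⇒ x* = 1
y-coordinate, sorted with cumulative weight:
  y=1 (Zone III, w=40) cum 40
  y=1 (Zone IV, w=50) cum 90
  y=4 (Zone VII, w=20) cum 110
  y=8 (Zone VI, w=100) cum 210
  y=11 (Zone II, w=120) cum 330  ← median
  y=13 (Zone V, w=20) cum 350
  y=14 (Zone I, w=11) cum 361
  y=14 (Zone VIII, w=70) cum 431
⇒ y* = 11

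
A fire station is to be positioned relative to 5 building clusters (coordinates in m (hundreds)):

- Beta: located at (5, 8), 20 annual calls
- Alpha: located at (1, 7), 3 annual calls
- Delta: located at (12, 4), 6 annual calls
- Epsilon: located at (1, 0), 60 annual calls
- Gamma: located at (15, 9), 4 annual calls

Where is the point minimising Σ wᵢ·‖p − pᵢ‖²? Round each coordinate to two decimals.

(3.17, 2.59)

The minimiser of Σwᵢ‖p−pᵢ‖² is the weighted centroid p* = (Σwᵢpᵢ)/(Σwᵢ).
Σwᵢ = 93.
Σwᵢxᵢ = 20·5 + 3·1 + 6·12 + 60·1 + 4·15 = 295.
Σwᵢyᵢ = 20·8 + 3·7 + 6·4 + 60·0 + 4·9 = 241.
x* = 295/93 = 3.17, y* = 241/93 = 2.59.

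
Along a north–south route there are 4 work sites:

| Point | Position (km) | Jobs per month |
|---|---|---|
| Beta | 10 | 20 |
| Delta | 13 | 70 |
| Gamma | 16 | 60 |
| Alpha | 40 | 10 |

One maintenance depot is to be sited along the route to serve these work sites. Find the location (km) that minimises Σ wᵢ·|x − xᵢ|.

For a sum of weighted absolute distances on a line, the optimum is the weighted median (not the mean). Total weight W = 160; half-weight = 80.
Sort by position and accumulate weight:
  km 10 (Beta, w=20) → cum 20
  km 13 (Delta, w=70) → cum 90  ≥ 80 → median here
  km 16 (Gamma, w=60) → cum 150
  km 40 (Alpha, w=10) → cum 160
Optimal location: km 13.

x = 13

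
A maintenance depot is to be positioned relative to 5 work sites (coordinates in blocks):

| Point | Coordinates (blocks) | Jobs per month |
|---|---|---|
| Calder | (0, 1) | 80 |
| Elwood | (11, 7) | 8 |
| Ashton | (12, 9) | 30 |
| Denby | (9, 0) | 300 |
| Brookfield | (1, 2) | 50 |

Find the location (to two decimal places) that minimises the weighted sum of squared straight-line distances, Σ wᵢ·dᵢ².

(6.83, 1.08)

The minimiser of Σwᵢ‖p−pᵢ‖² is the weighted centroid p* = (Σwᵢpᵢ)/(Σwᵢ).
Σwᵢ = 468.
Σwᵢxᵢ = 80·0 + 8·11 + 30·12 + 300·9 + 50·1 = 3198.
Σwᵢyᵢ = 80·1 + 8·7 + 30·9 + 300·0 + 50·2 = 506.
x* = 3198/468 = 6.83, y* = 506/468 = 1.08.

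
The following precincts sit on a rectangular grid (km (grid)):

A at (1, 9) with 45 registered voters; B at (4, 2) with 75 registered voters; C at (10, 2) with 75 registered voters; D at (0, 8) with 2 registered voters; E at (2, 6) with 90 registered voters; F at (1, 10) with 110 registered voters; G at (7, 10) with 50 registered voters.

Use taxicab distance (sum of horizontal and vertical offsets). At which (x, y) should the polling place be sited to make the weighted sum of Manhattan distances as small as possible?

Manhattan distance separates: Σwᵢ(|x−xᵢ|+|y−yᵢ|) = Σwᵢ|x−xᵢ| + Σwᵢ|y−yᵢ|, so x and y are optimised independently as 1-D weighted medians.
Total weight W = 447; half = 223.5.
x-coordinate, sorted with cumulative weight:
  x=0 (D, w=2) cum 2
  x=1 (A, w=45) cum 47
  x=1 (F, w=110) cum 157
  x=2 (E, w=90) cum 247  ← median
  x=4 (B, w=75) cum 322
  x=7 (G, w=50) cum 372
  x=10 (C, w=75) cum 447
⇒ x* = 2
y-coordinate, sorted with cumulative weight:
  y=2 (B, w=75) cum 75
  y=2 (C, w=75) cum 150
  y=6 (E, w=90) cum 240  ← median
  y=8 (D, w=2) cum 242
  y=9 (A, w=45) cum 287
  y=10 (F, w=110) cum 397
  y=10 (G, w=50) cum 447
⇒ y* = 6

(2, 6)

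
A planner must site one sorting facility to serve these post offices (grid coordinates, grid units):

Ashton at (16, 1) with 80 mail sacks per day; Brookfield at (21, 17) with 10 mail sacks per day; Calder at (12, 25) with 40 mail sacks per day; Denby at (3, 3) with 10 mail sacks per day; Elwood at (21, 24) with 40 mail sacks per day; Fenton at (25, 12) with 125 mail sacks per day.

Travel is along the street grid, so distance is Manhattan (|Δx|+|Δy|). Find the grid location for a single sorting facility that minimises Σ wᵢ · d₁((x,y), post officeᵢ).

(21, 12)

Manhattan distance separates: Σwᵢ(|x−xᵢ|+|y−yᵢ|) = Σwᵢ|x−xᵢ| + Σwᵢ|y−yᵢ|, so x and y are optimised independently as 1-D weighted medians.
Total weight W = 305; half = 152.5.
x-coordinate, sorted with cumulative weight:
  x=3 (Denby, w=10) cum 10
  x=12 (Calder, w=40) cum 50
  x=16 (Ashton, w=80) cum 130
  x=21 (Brookfield, w=10) cum 140
  x=21 (Elwood, w=40) cum 180  ← median
  x=25 (Fenton, w=125) cum 305
⇒ x* = 21
y-coordinate, sorted with cumulative weight:
  y=1 (Ashton, w=80) cum 80
  y=3 (Denby, w=10) cum 90
  y=12 (Fenton, w=125) cum 215  ← median
  y=17 (Brookfield, w=10) cum 225
  y=24 (Elwood, w=40) cum 265
  y=25 (Calder, w=40) cum 305
⇒ y* = 12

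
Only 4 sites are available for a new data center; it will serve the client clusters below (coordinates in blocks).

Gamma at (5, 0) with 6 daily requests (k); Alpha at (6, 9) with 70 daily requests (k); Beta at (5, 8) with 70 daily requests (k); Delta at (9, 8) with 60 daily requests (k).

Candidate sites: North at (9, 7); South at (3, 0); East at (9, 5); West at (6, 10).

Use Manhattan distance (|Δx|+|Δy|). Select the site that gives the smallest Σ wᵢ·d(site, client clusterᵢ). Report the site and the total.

Total weighted distance at each candidate:
  North (9, 7): total = 826
  South (3, 0): total = 2392
  East (9, 5): total = 1214
  West (6, 10): total = 646
Minimum is at West with total 646 blocks.

West, total 646 blocks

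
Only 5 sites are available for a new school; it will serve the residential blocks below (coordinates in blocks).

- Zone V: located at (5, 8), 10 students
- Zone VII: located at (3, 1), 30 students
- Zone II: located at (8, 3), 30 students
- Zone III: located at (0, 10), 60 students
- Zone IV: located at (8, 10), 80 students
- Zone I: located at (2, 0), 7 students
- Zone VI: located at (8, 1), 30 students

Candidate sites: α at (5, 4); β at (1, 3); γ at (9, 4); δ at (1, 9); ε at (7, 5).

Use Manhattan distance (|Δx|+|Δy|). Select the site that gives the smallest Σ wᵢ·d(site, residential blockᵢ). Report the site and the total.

Total weighted distance at each candidate:
  α (5, 4): total = 1919
  β (1, 3): total = 2318
  γ (9, 4): total = 2067
  δ (1, 9): total = 2020
  ε (7, 5): total = 1800
Minimum is at ε with total 1800 blocks.

ε, total 1800 blocks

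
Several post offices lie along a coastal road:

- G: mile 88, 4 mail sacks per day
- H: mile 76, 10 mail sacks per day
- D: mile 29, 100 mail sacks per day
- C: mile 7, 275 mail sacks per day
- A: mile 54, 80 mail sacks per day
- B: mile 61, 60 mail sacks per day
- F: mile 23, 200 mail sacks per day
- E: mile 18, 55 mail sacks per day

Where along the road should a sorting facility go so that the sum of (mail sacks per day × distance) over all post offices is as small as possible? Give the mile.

x = 23

For a sum of weighted absolute distances on a line, the optimum is the weighted median (not the mean). Total weight W = 784; half-weight = 392.
Sort by position and accumulate weight:
  mile 7 (C, w=275) → cum 275
  mile 18 (E, w=55) → cum 330
  mile 23 (F, w=200) → cum 530  ≥ 392 → median here
  mile 29 (D, w=100) → cum 630
  mile 54 (A, w=80) → cum 710
  mile 61 (B, w=60) → cum 770
  mile 76 (H, w=10) → cum 780
  mile 88 (G, w=4) → cum 784
Optimal location: mile 23.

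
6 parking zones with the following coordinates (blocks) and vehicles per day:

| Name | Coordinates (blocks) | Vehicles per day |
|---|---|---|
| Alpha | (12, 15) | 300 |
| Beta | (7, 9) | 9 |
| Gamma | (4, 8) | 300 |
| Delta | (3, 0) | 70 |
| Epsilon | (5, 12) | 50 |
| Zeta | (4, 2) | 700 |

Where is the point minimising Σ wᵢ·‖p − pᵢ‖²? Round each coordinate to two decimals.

The minimiser of Σwᵢ‖p−pᵢ‖² is the weighted centroid p* = (Σwᵢpᵢ)/(Σwᵢ).
Σwᵢ = 1429.
Σwᵢxᵢ = 300·12 + 9·7 + 300·4 + 70·3 + 50·5 + 700·4 = 8123.
Σwᵢyᵢ = 300·15 + 9·9 + 300·8 + 70·0 + 50·12 + 700·2 = 8981.
x* = 8123/1429 = 5.68, y* = 8981/1429 = 6.28.

(5.68, 6.28)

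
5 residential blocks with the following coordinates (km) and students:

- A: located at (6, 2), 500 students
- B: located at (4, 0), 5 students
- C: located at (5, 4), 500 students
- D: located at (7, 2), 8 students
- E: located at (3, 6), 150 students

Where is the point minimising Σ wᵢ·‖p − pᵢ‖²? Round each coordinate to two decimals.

(5.18, 3.37)

The minimiser of Σwᵢ‖p−pᵢ‖² is the weighted centroid p* = (Σwᵢpᵢ)/(Σwᵢ).
Σwᵢ = 1163.
Σwᵢxᵢ = 500·6 + 5·4 + 500·5 + 8·7 + 150·3 = 6026.
Σwᵢyᵢ = 500·2 + 5·0 + 500·4 + 8·2 + 150·6 = 3916.
x* = 6026/1163 = 5.18, y* = 3916/1163 = 3.37.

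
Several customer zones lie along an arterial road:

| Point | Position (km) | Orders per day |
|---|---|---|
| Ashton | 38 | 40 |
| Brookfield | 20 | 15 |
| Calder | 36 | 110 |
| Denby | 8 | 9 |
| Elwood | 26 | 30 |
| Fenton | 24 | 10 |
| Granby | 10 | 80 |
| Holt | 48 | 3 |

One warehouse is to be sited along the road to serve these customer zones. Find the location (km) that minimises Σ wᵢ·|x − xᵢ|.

For a sum of weighted absolute distances on a line, the optimum is the weighted median (not the mean). Total weight W = 297; half-weight = 148.5.
Sort by position and accumulate weight:
  km 8 (Denby, w=9) → cum 9
  km 10 (Granby, w=80) → cum 89
  km 20 (Brookfield, w=15) → cum 104
  km 24 (Fenton, w=10) → cum 114
  km 26 (Elwood, w=30) → cum 144
  km 36 (Calder, w=110) → cum 254  ≥ 148.5 → median here
  km 38 (Ashton, w=40) → cum 294
  km 48 (Holt, w=3) → cum 297
Optimal location: km 36.

x = 36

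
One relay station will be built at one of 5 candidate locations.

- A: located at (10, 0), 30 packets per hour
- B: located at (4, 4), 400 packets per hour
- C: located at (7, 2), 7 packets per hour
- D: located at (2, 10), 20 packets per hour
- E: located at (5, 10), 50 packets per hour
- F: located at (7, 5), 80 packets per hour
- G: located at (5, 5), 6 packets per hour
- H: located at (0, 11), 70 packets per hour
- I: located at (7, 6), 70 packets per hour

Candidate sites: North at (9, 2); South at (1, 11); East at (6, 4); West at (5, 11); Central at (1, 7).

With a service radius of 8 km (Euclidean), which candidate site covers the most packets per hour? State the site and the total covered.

Coverage radius r = 8 km; a point is covered iff (Δx)²+(Δy)² ≤ 8² = 64.
  North (9, 2): covers {A, B, C, F, G, I} → 593
  South (1, 11): covers {B, D, E, G, H, I} → 616
  East (6, 4): covers {A, B, C, D, E, F, G, I} → 663
  West (5, 11): covers {B, D, E, F, G, H, I} → 696
  Central (1, 7): covers {B, C, D, E, F, G, H, I} → 703
Maximum coverage at Central: 703 packets per hour.

Central, covering 703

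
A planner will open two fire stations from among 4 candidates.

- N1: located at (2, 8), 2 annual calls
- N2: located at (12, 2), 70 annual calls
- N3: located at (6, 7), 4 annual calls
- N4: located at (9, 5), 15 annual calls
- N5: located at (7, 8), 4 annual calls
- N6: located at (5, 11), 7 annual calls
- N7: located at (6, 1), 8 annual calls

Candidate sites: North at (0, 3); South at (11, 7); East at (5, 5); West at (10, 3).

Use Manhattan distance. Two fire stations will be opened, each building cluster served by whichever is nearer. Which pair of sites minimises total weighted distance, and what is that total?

Evaluate every pair (each demand assigned to the nearer of the two):
  {East, West}: total = 381
  {South, West}: total = 433
  {North, West}: total = 472
  {South, East}: total = 606
  {North, South}: total = 668
  {North, East}: total = 886
Best pair: {East, West} with total 381.

{East, West}, total 381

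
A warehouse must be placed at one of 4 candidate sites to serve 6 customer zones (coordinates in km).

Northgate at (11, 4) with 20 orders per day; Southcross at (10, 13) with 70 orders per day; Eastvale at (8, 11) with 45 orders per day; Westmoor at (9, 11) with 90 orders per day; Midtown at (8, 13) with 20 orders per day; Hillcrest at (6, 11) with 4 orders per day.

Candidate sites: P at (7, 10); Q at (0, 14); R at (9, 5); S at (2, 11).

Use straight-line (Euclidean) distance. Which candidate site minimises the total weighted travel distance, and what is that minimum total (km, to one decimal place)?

Total weighted distance at each candidate:
  P (7, 10): total = 775.0
  Q (0, 14): total = 2427.2
  R (9, 5): total = 1610.9
  S (2, 11): total = 1847.8
Minimum is at P with total 775.0 km.

P, total 775.0 km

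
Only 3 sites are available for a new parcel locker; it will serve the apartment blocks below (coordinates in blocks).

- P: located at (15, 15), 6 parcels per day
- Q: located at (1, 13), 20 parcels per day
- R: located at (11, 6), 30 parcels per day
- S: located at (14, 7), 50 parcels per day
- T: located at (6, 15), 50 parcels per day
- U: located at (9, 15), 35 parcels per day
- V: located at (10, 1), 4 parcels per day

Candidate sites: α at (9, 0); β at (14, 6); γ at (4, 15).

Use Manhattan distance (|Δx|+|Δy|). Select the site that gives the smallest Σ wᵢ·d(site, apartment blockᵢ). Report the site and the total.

Total weighted distance at each candidate:
  α (9, 0): total = 2819
  β (14, 6): total = 1976
  γ (4, 15): total = 1901
Minimum is at γ with total 1901 blocks.

γ, total 1901 blocks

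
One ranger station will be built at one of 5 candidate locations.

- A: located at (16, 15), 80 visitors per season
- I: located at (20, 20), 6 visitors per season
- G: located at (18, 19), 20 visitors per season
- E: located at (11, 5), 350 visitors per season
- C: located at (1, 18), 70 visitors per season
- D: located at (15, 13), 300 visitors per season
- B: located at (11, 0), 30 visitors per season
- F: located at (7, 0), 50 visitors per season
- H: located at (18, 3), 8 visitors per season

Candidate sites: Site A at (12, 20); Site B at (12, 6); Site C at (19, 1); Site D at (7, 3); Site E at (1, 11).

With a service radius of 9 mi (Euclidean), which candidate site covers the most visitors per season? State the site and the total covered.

Coverage radius r = 9 mi; a point is covered iff (Δx)²+(Δy)² ≤ 9² = 81.
  Site A (12, 20): covers {A, I, G, D} → 406
  Site B (12, 6): covers {E, D, B, F, H} → 738
  Site C (19, 1): covers {E, B, H} → 388
  Site D (7, 3): covers {E, B, F} → 430
  Site E (1, 11): covers {C} → 70
Maximum coverage at Site B: 738 visitors per season.

Site B, covering 738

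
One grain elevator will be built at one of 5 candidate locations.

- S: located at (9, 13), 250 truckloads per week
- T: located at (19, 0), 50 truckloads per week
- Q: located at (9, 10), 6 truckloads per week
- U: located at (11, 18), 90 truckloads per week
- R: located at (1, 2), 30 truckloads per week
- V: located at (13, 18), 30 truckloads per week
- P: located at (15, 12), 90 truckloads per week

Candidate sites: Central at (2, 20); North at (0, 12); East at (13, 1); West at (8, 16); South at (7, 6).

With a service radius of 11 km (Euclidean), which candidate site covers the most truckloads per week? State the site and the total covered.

Coverage radius r = 11 km; a point is covered iff (Δx)²+(Δy)² ≤ 11² = 121.
  Central (2, 20): covers {S, U} → 340
  North (0, 12): covers {S, Q, R} → 286
  East (13, 1): covers {T, Q} → 56
  West (8, 16): covers {S, Q, U, V, P} → 466
  South (7, 6): covers {S, Q, R, P} → 376
Maximum coverage at West: 466 truckloads per week.

West, covering 466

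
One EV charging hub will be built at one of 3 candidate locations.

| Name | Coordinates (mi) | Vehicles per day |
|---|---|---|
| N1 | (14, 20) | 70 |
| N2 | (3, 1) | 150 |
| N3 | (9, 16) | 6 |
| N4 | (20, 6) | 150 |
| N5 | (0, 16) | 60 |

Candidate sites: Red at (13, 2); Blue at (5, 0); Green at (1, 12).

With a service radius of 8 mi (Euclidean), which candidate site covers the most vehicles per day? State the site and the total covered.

Coverage radius r = 8 mi; a point is covered iff (Δx)²+(Δy)² ≤ 8² = 64.
  Red (13, 2): covers {none} → 0
  Blue (5, 0): covers {N2} → 150
  Green (1, 12): covers {N5} → 60
Maximum coverage at Blue: 150 vehicles per day.

Blue, covering 150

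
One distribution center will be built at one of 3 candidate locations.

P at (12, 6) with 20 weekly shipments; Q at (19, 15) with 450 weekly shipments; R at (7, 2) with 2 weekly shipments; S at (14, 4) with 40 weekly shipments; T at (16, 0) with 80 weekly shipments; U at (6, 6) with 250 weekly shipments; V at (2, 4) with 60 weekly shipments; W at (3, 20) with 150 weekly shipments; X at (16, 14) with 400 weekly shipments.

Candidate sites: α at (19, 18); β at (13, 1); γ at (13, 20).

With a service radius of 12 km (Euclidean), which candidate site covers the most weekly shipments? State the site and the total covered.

Coverage radius r = 12 km; a point is covered iff (Δx)²+(Δy)² ≤ 12² = 144.
  α (19, 18): covers {Q, X} → 850
  β (13, 1): covers {P, R, S, T, U, V} → 452
  γ (13, 20): covers {Q, W, X} → 1000
Maximum coverage at γ: 1000 weekly shipments.

γ, covering 1000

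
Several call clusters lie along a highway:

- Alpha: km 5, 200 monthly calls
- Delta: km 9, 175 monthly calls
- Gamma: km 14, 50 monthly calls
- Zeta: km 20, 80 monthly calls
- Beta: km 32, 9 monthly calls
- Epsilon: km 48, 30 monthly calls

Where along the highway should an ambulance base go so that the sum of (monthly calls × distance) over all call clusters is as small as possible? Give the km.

For a sum of weighted absolute distances on a line, the optimum is the weighted median (not the mean). Total weight W = 544; half-weight = 272.
Sort by position and accumulate weight:
  km 5 (Alpha, w=200) → cum 200
  km 9 (Delta, w=175) → cum 375  ≥ 272 → median here
  km 14 (Gamma, w=50) → cum 425
  km 20 (Zeta, w=80) → cum 505
  km 32 (Beta, w=9) → cum 514
  km 48 (Epsilon, w=30) → cum 544
Optimal location: km 9.

x = 9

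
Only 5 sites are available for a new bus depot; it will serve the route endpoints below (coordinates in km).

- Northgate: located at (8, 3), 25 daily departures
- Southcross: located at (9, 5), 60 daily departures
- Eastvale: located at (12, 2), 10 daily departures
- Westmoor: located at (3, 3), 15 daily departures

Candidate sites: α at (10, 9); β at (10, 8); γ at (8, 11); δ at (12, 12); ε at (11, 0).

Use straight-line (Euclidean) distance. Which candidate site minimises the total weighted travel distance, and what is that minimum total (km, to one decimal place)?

β, total 516.6 km

Total weighted distance at each candidate:
  α (10, 9): total = 616.6
  β (10, 8): total = 516.6
  γ (8, 11): total = 805.0
  δ (12, 12): total = 994.1
  ε (11, 0): total = 579.7
Minimum is at β with total 516.6 km.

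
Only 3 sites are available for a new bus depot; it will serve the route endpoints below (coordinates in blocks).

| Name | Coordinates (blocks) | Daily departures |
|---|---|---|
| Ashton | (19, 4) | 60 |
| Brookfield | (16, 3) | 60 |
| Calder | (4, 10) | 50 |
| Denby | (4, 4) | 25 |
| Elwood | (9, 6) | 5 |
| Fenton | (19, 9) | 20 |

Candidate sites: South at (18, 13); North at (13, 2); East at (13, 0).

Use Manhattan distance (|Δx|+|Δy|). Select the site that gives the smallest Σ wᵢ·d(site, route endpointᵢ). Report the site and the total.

North, total 2145 blocks

Total weighted distance at each candidate:
  South (18, 13): total = 2925
  North (13, 2): total = 2145
  East (13, 0): total = 2585
Minimum is at North with total 2145 blocks.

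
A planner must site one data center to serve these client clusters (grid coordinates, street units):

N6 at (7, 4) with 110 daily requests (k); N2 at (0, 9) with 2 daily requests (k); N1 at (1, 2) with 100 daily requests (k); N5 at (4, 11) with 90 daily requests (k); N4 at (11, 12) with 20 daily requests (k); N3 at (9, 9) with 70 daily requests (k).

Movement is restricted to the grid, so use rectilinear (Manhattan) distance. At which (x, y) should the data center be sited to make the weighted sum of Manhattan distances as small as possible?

(7, 4)

Manhattan distance separates: Σwᵢ(|x−xᵢ|+|y−yᵢ|) = Σwᵢ|x−xᵢ| + Σwᵢ|y−yᵢ|, so x and y are optimised independently as 1-D weighted medians.
Total weight W = 392; half = 196.
x-coordinate, sorted with cumulative weight:
  x=0 (N2, w=2) cum 2
  x=1 (N1, w=100) cum 102
  x=4 (N5, w=90) cum 192
  x=7 (N6, w=110) cum 302  ← median
  x=9 (N3, w=70) cum 372
  x=11 (N4, w=20) cum 392
⇒ x* = 7
y-coordinate, sorted with cumulative weight:
  y=2 (N1, w=100) cum 100
  y=4 (N6, w=110) cum 210  ← median
  y=9 (N2, w=2) cum 212
  y=9 (N3, w=70) cum 282
  y=11 (N5, w=90) cum 372
  y=12 (N4, w=20) cum 392
⇒ y* = 4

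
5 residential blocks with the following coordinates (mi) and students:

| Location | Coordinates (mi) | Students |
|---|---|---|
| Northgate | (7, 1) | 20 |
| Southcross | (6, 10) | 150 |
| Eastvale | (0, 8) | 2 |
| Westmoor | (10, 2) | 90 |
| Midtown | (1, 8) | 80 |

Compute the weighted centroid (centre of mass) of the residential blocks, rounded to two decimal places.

The minimiser of Σwᵢ‖p−pᵢ‖² is the weighted centroid p* = (Σwᵢpᵢ)/(Σwᵢ).
Σwᵢ = 342.
Σwᵢxᵢ = 20·7 + 150·6 + 2·0 + 90·10 + 80·1 = 2020.
Σwᵢyᵢ = 20·1 + 150·10 + 2·8 + 90·2 + 80·8 = 2356.
x* = 2020/342 = 5.91, y* = 2356/342 = 6.89.

(5.91, 6.89)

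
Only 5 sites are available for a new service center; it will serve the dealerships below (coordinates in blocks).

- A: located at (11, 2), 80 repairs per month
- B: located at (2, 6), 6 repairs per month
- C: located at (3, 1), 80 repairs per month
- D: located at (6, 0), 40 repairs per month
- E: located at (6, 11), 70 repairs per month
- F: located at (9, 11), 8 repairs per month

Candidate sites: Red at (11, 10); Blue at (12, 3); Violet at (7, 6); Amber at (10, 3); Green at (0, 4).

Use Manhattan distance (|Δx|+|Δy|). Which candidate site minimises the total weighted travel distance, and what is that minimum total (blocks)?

Total weighted distance at each candidate:
  Red (11, 10): total = 3122
  Blue (12, 3): total = 2546
  Violet (7, 6): total = 2146
  Amber (10, 3): total = 2138
  Green (0, 4): total = 2982
Minimum is at Amber with total 2138 blocks.

Amber, total 2138 blocks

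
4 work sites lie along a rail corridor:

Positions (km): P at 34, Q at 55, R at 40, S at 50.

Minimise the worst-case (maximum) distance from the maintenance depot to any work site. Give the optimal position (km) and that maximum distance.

The 1-center on a line is the midpoint of the two extreme points: leftmost at 34, rightmost at 55.
Optimal location = (34 + 55)/2 = 44.5; maximum distance = (55 − 34)/2 = 10.5.

location 44.5, max distance 10.5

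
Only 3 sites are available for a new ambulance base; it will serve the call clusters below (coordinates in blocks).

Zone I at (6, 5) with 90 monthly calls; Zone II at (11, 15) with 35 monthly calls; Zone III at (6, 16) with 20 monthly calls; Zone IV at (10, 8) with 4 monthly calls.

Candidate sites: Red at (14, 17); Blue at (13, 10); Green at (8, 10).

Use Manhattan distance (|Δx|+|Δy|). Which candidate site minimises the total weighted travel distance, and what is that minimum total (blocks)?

Total weighted distance at each candidate:
  Red (14, 17): total = 2207
  Blue (13, 10): total = 1605
  Green (8, 10): total = 1086
Minimum is at Green with total 1086 blocks.

Green, total 1086 blocks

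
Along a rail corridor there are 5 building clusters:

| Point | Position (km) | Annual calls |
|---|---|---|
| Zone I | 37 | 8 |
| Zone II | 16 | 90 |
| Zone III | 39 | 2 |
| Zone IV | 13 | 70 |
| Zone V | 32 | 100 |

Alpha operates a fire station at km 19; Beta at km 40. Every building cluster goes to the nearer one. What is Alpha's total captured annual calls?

160

The indifferent point is the midpoint (19+40)/2 = 29.5; building clusters left of it (closer to Alpha at 19) go to Alpha, those right go to Beta.
  Zone IV at 13 (w=70) → Alpha
  Zone II at 16 (w=90) → Alpha
  Zone V at 32 (w=100) → Beta
  Zone I at 37 (w=8) → Beta
  Zone III at 39 (w=2) → Beta
Alpha captures 160; Beta captures 110.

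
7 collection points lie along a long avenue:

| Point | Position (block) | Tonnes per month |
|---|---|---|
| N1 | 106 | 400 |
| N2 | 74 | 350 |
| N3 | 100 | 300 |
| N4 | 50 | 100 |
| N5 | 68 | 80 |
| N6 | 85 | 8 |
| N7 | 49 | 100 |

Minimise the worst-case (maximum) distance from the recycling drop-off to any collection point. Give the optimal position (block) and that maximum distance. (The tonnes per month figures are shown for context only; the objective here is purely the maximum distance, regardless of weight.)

The 1-center on a line is the midpoint of the two extreme points: leftmost at 49, rightmost at 106.
Optimal location = (49 + 106)/2 = 77.5; maximum distance = (106 − 49)/2 = 28.5.

location 77.5, max distance 28.5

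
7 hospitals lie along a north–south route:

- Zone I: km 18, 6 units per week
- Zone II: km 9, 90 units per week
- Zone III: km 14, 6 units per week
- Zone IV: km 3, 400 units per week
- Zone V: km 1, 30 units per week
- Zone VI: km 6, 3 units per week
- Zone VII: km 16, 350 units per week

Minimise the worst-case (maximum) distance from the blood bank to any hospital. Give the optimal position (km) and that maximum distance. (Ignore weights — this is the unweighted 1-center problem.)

The 1-center on a line is the midpoint of the two extreme points: leftmost at 1, rightmost at 18.
Optimal location = (1 + 18)/2 = 9.5; maximum distance = (18 − 1)/2 = 8.5.

location 9.5, max distance 8.5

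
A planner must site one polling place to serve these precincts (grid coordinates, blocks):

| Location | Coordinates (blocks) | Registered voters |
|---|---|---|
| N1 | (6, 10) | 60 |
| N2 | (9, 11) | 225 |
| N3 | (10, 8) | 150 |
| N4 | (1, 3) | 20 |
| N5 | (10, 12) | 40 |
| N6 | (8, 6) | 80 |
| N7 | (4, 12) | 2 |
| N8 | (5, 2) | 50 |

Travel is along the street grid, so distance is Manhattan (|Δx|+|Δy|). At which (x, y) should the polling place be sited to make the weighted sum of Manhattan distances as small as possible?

Manhattan distance separates: Σwᵢ(|x−xᵢ|+|y−yᵢ|) = Σwᵢ|x−xᵢ| + Σwᵢ|y−yᵢ|, so x and y are optimised independently as 1-D weighted medians.
Total weight W = 627; half = 313.5.
x-coordinate, sorted with cumulative weight:
  x=1 (N4, w=20) cum 20
  x=4 (N7, w=2) cum 22
  x=5 (N8, w=50) cum 72
  x=6 (N1, w=60) cum 132
  x=8 (N6, w=80) cum 212
  x=9 (N2, w=225) cum 437  ← median
  x=10 (N3, w=150) cum 587
  x=10 (N5, w=40) cum 627
⇒ x* = 9
y-coordinate, sorted with cumulative weight:
  y=2 (N8, w=50) cum 50
  y=3 (N4, w=20) cum 70
  y=6 (N6, w=80) cum 150
  y=8 (N3, w=150) cum 300
  y=10 (N1, w=60) cum 360  ← median
  y=11 (N2, w=225) cum 585
  y=12 (N5, w=40) cum 625
  y=12 (N7, w=2) cum 627
⇒ y* = 10

(9, 10)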